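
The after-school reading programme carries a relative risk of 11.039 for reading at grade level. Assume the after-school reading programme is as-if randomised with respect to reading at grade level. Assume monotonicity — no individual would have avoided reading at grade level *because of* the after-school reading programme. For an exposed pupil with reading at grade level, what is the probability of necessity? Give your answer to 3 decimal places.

PN ≈ 0.909

Under exogeneity and monotonicity, PN = (RR − 1) / RR = 1 − 1/RR.
PN = (11.039 − 1) / 11.039 = 10.04 / 11.039 ≈ 0.9094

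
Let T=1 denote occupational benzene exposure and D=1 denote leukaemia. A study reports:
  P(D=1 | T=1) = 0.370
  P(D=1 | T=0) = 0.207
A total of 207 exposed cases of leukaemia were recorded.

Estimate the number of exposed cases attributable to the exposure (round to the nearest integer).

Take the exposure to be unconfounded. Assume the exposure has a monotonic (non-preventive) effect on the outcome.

about 91 cases

Let p₁ = 0.37, p₀ = 0.207.
PN = (p₁ − p₀)/p₁ = (0.37 − 0.207) / 0.37 ≈ 0.44054.
Attributable cases ≈ PN × (exposed cases) = 0.44054 × 207 ≈ 91.19.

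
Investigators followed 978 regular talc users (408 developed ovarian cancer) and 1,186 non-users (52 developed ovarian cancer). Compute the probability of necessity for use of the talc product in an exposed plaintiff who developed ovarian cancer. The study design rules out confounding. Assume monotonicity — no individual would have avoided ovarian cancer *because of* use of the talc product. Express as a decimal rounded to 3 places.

PN ≈ 0.895

p₁ = P(outcome | exposed) = 408/978 = 0.41718
p₀ = P(outcome | unexposed) = 52/1186 = 0.043845
Under exogeneity and monotonicity, PN = (p₁ − p₀) / p₁.
PN = (0.41718 − 0.043845) / 0.41718 = 0.37333 / 0.41718 ≈ 0.8949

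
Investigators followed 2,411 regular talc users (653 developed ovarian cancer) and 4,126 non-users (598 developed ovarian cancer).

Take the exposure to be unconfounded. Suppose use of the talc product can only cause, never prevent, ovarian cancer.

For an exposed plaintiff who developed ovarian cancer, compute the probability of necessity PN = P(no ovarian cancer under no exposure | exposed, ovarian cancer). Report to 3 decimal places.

p₁ = P(outcome | exposed) = 653/2411 = 0.27084
p₀ = P(outcome | unexposed) = 598/4126 = 0.14493
Under exogeneity and monotonicity, PN = (p₁ − p₀) / p₁.
PN = (0.27084 − 0.14493) / 0.27084 = 0.12591 / 0.27084 ≈ 0.4649

PN ≈ 0.465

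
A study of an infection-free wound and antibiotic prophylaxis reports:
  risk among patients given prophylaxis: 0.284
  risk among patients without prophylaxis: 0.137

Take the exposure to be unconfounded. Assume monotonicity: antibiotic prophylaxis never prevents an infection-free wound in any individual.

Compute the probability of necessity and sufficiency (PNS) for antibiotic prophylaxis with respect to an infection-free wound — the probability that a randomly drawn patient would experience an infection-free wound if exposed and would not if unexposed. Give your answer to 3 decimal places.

PNS ≈ 0.147

Let p₁ = 0.284, p₀ = 0.137.
Under exogeneity and monotonicity, PNS = p₁ − p₀.
PNS = 0.284 − 0.137 = 0.147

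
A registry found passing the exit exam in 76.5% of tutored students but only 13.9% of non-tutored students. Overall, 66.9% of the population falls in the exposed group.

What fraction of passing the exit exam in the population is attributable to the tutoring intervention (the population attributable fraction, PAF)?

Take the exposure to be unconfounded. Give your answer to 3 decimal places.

PAF ≈ 0.751

p₁ = 0.765, p₀ = 0.139.
Overall risk P(Y=1) = π·p₁ + (1−π)·p₀ = 0.669×0.765 + 0.331×0.139 = 0.55779.
Under exogeneity, PAF = [P(Y=1) − p₀] / P(Y=1).
PAF = (0.55779 − 0.139) / 0.55779 ≈ 0.7508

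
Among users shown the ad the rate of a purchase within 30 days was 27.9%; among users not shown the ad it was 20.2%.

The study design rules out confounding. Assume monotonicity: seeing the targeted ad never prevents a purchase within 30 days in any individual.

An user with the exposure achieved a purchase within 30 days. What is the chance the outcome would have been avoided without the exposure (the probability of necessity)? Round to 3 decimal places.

PN ≈ 0.276

p₁ = 0.279, p₀ = 0.202.
Under exogeneity and monotonicity, PN = (p₁ − p₀) / p₁.
PN = (0.279 − 0.202) / 0.279 = 0.077 / 0.279 ≈ 0.2760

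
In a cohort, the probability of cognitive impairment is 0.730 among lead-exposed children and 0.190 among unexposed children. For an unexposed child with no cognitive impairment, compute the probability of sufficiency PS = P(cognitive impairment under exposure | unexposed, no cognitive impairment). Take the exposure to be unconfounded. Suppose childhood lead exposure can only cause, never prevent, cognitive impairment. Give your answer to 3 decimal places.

Let p₁ = 0.73, p₀ = 0.19.
Under exogeneity and monotonicity, PS = (p₁ − p₀) / (1 − p₀).
PS = (0.73 − 0.19) / (1 − 0.19) = 0.54 / 0.81 ≈ 0.6667

PS ≈ 0.667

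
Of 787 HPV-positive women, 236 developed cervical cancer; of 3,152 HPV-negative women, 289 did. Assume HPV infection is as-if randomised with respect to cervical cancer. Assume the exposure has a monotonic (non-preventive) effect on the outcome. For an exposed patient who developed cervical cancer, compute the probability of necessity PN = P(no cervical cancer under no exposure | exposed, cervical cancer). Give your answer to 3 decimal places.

PN ≈ 0.694

p₁ = P(outcome | exposed) = 236/787 = 0.29987
p₀ = P(outcome | unexposed) = 289/3152 = 0.091688
Under exogeneity and monotonicity, PN = (p₁ − p₀) / p₁.
PN = (0.29987 − 0.091688) / 0.29987 = 0.20819 / 0.29987 ≈ 0.6942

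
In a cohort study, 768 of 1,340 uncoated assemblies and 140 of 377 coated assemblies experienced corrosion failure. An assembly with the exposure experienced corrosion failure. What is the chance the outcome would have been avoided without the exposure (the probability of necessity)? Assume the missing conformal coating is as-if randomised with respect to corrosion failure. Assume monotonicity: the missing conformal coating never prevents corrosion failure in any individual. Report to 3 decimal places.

p₁ = P(outcome | exposed) = 768/1340 = 0.57313
p₀ = P(outcome | unexposed) = 140/377 = 0.37135
Under exogeneity and monotonicity, PN = (p₁ − p₀) / p₁.
PN = (0.57313 − 0.37135) / 0.57313 = 0.20178 / 0.57313 ≈ 0.3521

PN ≈ 0.352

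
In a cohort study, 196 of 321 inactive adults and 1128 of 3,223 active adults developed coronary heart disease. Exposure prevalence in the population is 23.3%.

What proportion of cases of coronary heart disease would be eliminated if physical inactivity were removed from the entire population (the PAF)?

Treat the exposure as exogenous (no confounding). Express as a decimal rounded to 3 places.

PAF ≈ 0.148

p₁ = P(outcome | exposed) = 196/321 = 0.61059
p₀ = P(outcome | unexposed) = 1128/3223 = 0.34998
Overall risk P(Y=1) = π·p₁ + (1−π)·p₀ = 0.233×0.61059 + 0.767×0.34998 = 0.41071.
Under exogeneity, PAF = [P(Y=1) − p₀] / P(Y=1).
PAF = (0.41071 − 0.34998) / 0.41071 ≈ 0.1478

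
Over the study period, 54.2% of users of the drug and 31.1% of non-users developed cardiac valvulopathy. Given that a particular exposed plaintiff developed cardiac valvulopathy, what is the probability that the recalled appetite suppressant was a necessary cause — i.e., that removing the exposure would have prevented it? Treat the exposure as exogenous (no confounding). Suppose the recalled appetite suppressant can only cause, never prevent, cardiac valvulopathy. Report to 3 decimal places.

PN ≈ 0.426

p₁ = 0.542, p₀ = 0.311.
Under exogeneity and monotonicity, PN = (p₁ − p₀) / p₁.
PN = (0.542 − 0.311) / 0.542 = 0.231 / 0.542 ≈ 0.4262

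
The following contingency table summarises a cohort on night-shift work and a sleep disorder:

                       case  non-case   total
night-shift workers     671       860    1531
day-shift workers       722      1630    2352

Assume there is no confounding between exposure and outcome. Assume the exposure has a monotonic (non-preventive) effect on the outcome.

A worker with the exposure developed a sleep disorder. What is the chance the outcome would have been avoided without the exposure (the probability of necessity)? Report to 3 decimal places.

p₁ = P(outcome | exposed) = 671/1531 = 0.43828
p₀ = P(outcome | unexposed) = 722/2352 = 0.30697
Under exogeneity and monotonicity, PN = (p₁ − p₀)/p₁.
PN = (0.43828 − 0.30697) / 0.43828 ≈ 0.2996

PN ≈ 0.300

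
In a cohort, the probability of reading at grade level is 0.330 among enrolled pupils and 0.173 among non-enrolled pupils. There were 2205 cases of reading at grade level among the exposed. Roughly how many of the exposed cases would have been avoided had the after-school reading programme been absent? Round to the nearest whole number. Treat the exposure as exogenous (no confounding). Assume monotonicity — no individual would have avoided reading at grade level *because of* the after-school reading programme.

about 1049 cases

Let p₁ = 0.33, p₀ = 0.173.
PN = (p₁ − p₀)/p₁ = (0.33 − 0.173) / 0.33 ≈ 0.47576.
Attributable cases ≈ PN × (exposed cases) = 0.47576 × 2205 ≈ 1049.05.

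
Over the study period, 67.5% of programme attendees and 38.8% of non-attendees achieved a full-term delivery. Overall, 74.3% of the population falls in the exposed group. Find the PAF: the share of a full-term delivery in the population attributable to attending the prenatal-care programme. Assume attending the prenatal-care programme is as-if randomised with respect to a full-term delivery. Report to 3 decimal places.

PAF ≈ 0.355

p₁ = 0.675, p₀ = 0.388.
Overall risk P(Y=1) = π·p₁ + (1−π)·p₀ = 0.743×0.675 + 0.257×0.388 = 0.60124.
Under exogeneity, PAF = [P(Y=1) − p₀] / P(Y=1).
PAF = (0.60124 − 0.388) / 0.60124 ≈ 0.3547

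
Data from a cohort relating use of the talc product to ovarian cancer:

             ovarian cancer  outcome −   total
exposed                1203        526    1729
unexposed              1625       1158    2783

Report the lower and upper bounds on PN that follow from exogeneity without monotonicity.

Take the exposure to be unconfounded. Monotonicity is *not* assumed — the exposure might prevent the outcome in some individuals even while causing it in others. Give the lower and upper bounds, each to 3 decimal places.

p₁ = P(outcome | exposed) = 1203/1729 = 0.69578
p₀ = P(outcome | unexposed) = 1625/2783 = 0.5839
Under exogeneity alone the bounds on PN are max{0,(p₁−p₀)/p₁} ≤ PN ≤ min{1,(1−p₀)/p₁}.
  lower = (p₁ − p₀)/p₁ = 0.11188 / 0.69578 ≈ 0.1608
  upper = min{1, (1 − p₀)/p₁} = 0.4161 / 0.69578 ≈ 0.5980

0.161 ≤ PN ≤ 0.598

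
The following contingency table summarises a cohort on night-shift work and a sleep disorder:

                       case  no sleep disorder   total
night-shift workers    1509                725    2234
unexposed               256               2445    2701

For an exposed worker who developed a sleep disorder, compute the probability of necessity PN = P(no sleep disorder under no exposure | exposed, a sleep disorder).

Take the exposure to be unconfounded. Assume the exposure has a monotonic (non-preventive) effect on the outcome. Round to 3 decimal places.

PN ≈ 0.860

p₁ = P(outcome | exposed) = 1509/2234 = 0.67547
p₀ = P(outcome | unexposed) = 256/2701 = 0.09478
Under exogeneity and monotonicity, PN = (p₁ − p₀) / p₁.
PN = (0.67547 − 0.09478) / 0.67547 = 0.58069 / 0.67547 ≈ 0.8597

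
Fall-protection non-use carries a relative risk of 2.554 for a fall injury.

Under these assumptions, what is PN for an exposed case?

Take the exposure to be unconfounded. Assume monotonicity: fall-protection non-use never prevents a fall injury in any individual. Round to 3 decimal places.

Under exogeneity and monotonicity, PN = (RR − 1) / RR = 1 − 1/RR.
PN = (2.554 − 1) / 2.554 = 1.554 / 2.554 ≈ 0.6085

PN ≈ 0.608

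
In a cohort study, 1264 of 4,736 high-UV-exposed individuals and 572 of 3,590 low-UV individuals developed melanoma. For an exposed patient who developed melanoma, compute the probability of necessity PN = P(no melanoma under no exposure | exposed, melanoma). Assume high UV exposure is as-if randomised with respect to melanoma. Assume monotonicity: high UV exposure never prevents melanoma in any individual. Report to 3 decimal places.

p₁ = P(outcome | exposed) = 1264/4736 = 0.26689
p₀ = P(outcome | unexposed) = 572/3590 = 0.15933
Under exogeneity and monotonicity, PN = (p₁ − p₀) / p₁.
PN = (0.26689 − 0.15933) / 0.26689 = 0.10756 / 0.26689 ≈ 0.4030

PN ≈ 0.403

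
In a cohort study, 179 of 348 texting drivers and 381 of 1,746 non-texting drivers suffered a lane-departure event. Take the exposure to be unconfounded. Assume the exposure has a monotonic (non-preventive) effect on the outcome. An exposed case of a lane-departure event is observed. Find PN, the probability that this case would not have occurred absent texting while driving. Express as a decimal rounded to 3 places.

p₁ = P(outcome | exposed) = 179/348 = 0.51437
p₀ = P(outcome | unexposed) = 381/1746 = 0.21821
Under exogeneity and monotonicity, PN = (p₁ − p₀) / p₁.
PN = (0.51437 − 0.21821) / 0.51437 = 0.29615 / 0.51437 ≈ 0.5758

PN ≈ 0.576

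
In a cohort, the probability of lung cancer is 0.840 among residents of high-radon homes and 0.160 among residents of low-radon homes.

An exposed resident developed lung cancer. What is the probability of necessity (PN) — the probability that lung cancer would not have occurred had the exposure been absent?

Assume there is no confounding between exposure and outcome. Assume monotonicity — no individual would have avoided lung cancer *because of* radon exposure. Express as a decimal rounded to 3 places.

PN ≈ 0.810

Let p₁ = 0.84, p₀ = 0.16.
Under exogeneity and monotonicity, PN = (p₁ − p₀) / p₁.
PN = (0.84 − 0.16) / 0.84 = 0.68 / 0.84 ≈ 0.8095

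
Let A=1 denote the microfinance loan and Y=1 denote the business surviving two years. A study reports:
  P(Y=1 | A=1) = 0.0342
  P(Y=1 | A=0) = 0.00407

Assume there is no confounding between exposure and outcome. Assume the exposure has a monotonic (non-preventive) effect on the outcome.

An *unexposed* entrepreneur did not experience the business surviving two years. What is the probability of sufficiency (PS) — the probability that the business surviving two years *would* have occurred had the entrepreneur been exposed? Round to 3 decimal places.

PS ≈ 0.030

Let p₁ = 0.0342, p₀ = 0.00407.
Under exogeneity and monotonicity, PS = (p₁ − p₀) / (1 − p₀).
PS = (0.0342 − 0.00407) / (1 − 0.00407) = 0.03013 / 0.99593 ≈ 0.0303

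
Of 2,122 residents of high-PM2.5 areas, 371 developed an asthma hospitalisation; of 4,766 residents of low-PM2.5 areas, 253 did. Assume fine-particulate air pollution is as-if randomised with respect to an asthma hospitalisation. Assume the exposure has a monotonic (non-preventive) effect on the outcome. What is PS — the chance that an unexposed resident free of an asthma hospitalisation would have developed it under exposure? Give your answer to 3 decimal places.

PS ≈ 0.129

p₁ = P(outcome | exposed) = 371/2122 = 0.17484
p₀ = P(outcome | unexposed) = 253/4766 = 0.053084
Under exogeneity and monotonicity, PS = (p₁ − p₀) / (1 − p₀).
PS = (0.17484 − 0.053084) / (1 − 0.053084) = 0.12175 / 0.94692 ≈ 0.1286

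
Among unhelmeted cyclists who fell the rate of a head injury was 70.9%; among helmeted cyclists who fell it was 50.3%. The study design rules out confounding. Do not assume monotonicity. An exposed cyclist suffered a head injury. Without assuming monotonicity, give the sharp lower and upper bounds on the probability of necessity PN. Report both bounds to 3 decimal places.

0.291 ≤ PN ≤ 0.701

p₁ = 0.709, p₀ = 0.503.
Under exogeneity alone the bounds on PN are max{0,(p₁−p₀)/p₁} ≤ PN ≤ min{1,(1−p₀)/p₁}.
  lower = (p₁ − p₀)/p₁ = 0.206 / 0.709 ≈ 0.2906
  upper = min{1, (1 − p₀)/p₁} = 0.497 / 0.709 ≈ 0.7010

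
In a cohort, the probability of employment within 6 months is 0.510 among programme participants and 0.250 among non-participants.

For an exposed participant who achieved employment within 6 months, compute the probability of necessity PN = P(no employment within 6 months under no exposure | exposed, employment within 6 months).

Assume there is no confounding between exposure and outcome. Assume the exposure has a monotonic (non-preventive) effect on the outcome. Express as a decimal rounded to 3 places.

PN ≈ 0.510

Let p₁ = 0.51, p₀ = 0.25.
Under exogeneity and monotonicity, PN = (p₁ − p₀) / p₁.
PN = (0.51 − 0.25) / 0.51 = 0.26 / 0.51 ≈ 0.5098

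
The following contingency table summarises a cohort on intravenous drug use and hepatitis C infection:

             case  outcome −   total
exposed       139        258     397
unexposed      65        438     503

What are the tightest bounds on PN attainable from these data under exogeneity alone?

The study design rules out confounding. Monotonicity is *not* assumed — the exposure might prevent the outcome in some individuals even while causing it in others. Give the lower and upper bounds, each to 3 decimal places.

p₁ = P(outcome | exposed) = 139/397 = 0.35013
p₀ = P(outcome | unexposed) = 65/503 = 0.12922
Under exogeneity alone the bounds on PN are max{0,(p₁−p₀)/p₁} ≤ PN ≤ min{1,(1−p₀)/p₁}.
  lower = (p₁ − p₀)/p₁ = 0.2209 / 0.35013 ≈ 0.6309
  upper = min{1, (1 − p₀)/p₁} = 0.87078 / 0.35013 ≈ 2.4870 → capped at 1

0.631 ≤ PN ≤ 1.000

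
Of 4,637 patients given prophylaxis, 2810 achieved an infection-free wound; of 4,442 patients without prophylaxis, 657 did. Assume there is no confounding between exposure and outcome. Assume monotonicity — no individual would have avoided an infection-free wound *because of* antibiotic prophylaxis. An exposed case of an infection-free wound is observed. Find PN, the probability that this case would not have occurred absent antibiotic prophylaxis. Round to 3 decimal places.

PN ≈ 0.756

p₁ = P(outcome | exposed) = 2810/4637 = 0.606
p₀ = P(outcome | unexposed) = 657/4442 = 0.14791
Under exogeneity and monotonicity, PN = (p₁ − p₀) / p₁.
PN = (0.606 − 0.14791) / 0.606 = 0.45809 / 0.606 ≈ 0.7559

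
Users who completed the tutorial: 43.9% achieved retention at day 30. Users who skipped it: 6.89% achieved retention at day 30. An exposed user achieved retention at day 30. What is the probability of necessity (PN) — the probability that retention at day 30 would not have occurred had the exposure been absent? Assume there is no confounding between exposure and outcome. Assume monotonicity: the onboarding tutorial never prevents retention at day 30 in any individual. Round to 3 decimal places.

p₁ = 0.439, p₀ = 0.0689.
Under exogeneity and monotonicity, PN = (p₁ − p₀) / p₁.
PN = (0.439 − 0.0689) / 0.439 = 0.3701 / 0.439 ≈ 0.8431

PN ≈ 0.843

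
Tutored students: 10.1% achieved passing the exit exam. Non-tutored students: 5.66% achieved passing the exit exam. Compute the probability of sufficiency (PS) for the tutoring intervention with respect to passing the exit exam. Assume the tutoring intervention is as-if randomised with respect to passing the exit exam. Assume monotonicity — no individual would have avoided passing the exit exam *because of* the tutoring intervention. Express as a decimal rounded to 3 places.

p₁ = 0.101, p₀ = 0.0566.
Under exogeneity and monotonicity, PS = (p₁ − p₀) / (1 − p₀).
PS = (0.101 − 0.0566) / (1 − 0.0566) = 0.0444 / 0.9434 ≈ 0.0471

PS ≈ 0.047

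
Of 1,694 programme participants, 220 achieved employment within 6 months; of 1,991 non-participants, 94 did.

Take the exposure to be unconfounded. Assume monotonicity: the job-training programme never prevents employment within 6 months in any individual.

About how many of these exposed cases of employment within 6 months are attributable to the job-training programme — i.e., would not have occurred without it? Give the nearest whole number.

about 140 cases

p₁ = P(outcome | exposed) = 220/1694 = 0.12987
p₀ = P(outcome | unexposed) = 94/1991 = 0.047212
PN = (p₁ − p₀)/p₁ = (0.12987 − 0.047212) / 0.12987 ≈ 0.63646.
Attributable cases ≈ PN × (exposed cases) = 0.63646 × 220 ≈ 140.02.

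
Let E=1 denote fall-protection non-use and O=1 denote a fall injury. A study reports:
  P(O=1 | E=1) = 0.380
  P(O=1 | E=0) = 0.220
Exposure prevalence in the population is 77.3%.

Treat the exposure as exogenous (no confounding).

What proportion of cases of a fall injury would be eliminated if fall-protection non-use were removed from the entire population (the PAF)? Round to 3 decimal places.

Let p₁ = 0.38, p₀ = 0.22.
Overall risk P(Y=1) = π·p₁ + (1−π)·p₀ = 0.773×0.38 + 0.227×0.22 = 0.34368.
Under exogeneity, PAF = [P(Y=1) − p₀] / P(Y=1).
PAF = (0.34368 − 0.22) / 0.34368 ≈ 0.3599

PAF ≈ 0.360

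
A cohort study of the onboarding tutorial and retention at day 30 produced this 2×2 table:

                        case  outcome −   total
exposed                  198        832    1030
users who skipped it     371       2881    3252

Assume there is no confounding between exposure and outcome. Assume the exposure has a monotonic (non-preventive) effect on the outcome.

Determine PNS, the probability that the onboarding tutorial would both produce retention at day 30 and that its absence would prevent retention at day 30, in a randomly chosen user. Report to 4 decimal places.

PNS ≈ 0.0781

p₁ = P(outcome | exposed) = 198/1030 = 0.19223
p₀ = P(outcome | unexposed) = 371/3252 = 0.11408
Under exogeneity and monotonicity, PNS = p₁ − p₀.
PNS = 0.19223 − 0.11408 = 0.078149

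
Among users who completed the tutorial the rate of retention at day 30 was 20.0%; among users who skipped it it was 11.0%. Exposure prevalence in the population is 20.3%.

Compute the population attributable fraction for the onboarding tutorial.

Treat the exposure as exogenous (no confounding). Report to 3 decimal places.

p₁ = 0.2, p₀ = 0.11.
Overall risk P(Y=1) = π·p₁ + (1−π)·p₀ = 0.203×0.2 + 0.797×0.11 = 0.12827.
Under exogeneity, PAF = [P(Y=1) − p₀] / P(Y=1).
PAF = (0.12827 − 0.11) / 0.12827 ≈ 0.1424

PAF ≈ 0.142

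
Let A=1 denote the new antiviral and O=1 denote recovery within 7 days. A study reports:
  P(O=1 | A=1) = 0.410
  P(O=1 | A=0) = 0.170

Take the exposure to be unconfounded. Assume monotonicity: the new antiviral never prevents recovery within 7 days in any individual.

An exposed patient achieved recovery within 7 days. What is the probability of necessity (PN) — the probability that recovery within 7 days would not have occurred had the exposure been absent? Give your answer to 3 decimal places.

PN ≈ 0.585

Let p₁ = 0.41, p₀ = 0.17.
Under exogeneity and monotonicity, PN = (p₁ − p₀) / p₁.
PN = (0.41 − 0.17) / 0.41 = 0.24 / 0.41 ≈ 0.5854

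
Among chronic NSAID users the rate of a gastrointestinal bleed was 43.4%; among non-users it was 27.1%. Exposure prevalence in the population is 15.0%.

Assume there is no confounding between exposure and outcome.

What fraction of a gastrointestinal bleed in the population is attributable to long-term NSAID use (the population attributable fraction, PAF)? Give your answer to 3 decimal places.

PAF ≈ 0.083

p₁ = 0.434, p₀ = 0.271.
Overall risk P(Y=1) = π·p₁ + (1−π)·p₀ = 0.15×0.434 + 0.85×0.271 = 0.29545.
Under exogeneity, PAF = [P(Y=1) − p₀] / P(Y=1).
PAF = (0.29545 − 0.271) / 0.29545 ≈ 0.0828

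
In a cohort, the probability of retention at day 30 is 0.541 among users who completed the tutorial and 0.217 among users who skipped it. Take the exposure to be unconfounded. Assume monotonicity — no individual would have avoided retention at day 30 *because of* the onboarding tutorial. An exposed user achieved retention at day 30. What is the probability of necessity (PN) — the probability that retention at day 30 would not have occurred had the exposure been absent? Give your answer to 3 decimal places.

Let p₁ = 0.541, p₀ = 0.217.
Under exogeneity and monotonicity, PN = (p₁ − p₀) / p₁.
PN = (0.541 − 0.217) / 0.541 = 0.324 / 0.541 ≈ 0.5989

PN ≈ 0.599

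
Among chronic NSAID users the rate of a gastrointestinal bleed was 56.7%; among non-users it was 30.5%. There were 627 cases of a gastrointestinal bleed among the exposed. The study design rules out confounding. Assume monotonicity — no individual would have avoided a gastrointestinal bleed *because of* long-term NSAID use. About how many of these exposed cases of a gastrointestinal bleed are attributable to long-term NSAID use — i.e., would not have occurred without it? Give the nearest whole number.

p₁ = 0.567, p₀ = 0.305.
PN = (p₁ − p₀)/p₁ = (0.567 − 0.305) / 0.567 ≈ 0.46208.
Attributable cases ≈ PN × (exposed cases) = 0.46208 × 627 ≈ 289.72.

about 290 cases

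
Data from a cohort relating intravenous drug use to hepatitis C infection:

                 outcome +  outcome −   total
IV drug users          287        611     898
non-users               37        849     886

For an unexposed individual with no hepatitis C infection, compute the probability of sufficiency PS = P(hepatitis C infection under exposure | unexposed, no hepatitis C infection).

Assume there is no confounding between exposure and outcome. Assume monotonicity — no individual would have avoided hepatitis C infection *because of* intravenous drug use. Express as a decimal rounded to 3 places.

p₁ = P(outcome | exposed) = 287/898 = 0.3196
p₀ = P(outcome | unexposed) = 37/886 = 0.041761
Under exogeneity and monotonicity, PS = (p₁ − p₀) / (1 − p₀).
PS = (0.3196 − 0.041761) / (1 − 0.041761) = 0.27784 / 0.95824 ≈ 0.2899

PS ≈ 0.290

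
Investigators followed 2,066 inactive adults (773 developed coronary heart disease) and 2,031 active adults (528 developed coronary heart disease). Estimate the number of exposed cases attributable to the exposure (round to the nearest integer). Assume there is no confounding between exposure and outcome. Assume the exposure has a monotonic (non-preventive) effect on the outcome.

about 236 cases

p₁ = P(outcome | exposed) = 773/2066 = 0.37415
p₀ = P(outcome | unexposed) = 528/2031 = 0.25997
PN = (p₁ − p₀)/p₁ = (0.37415 − 0.25997) / 0.37415 ≈ 0.30518.
Attributable cases ≈ PN × (exposed cases) = 0.30518 × 773 ≈ 235.90.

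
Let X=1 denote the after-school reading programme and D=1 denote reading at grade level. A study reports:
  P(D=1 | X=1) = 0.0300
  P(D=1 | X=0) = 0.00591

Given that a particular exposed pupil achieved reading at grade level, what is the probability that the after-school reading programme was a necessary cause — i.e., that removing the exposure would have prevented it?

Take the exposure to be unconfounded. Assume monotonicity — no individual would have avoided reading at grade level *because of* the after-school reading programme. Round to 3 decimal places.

PN ≈ 0.803

Let p₁ = 0.03, p₀ = 0.00591.
Under exogeneity and monotonicity, PN = (p₁ − p₀) / p₁.
PN = (0.03 − 0.00591) / 0.03 = 0.02409 / 0.03 ≈ 0.8030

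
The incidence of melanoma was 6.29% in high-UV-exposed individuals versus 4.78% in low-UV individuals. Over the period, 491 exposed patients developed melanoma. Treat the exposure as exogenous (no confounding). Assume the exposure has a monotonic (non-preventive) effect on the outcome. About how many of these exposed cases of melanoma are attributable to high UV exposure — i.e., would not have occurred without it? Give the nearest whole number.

p₁ = 0.0629, p₀ = 0.0478.
PN = (p₁ − p₀)/p₁ = (0.0629 − 0.0478) / 0.0629 ≈ 0.24006.
Attributable cases ≈ PN × (exposed cases) = 0.24006 × 491 ≈ 117.87.

about 118 cases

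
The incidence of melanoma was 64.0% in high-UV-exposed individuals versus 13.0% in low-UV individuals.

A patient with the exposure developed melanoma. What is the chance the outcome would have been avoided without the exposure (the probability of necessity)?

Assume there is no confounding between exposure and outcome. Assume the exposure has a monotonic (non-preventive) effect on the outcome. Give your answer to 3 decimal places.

PN ≈ 0.797

p₁ = 0.64, p₀ = 0.13.
Under exogeneity and monotonicity, PN = (p₁ − p₀) / p₁.
PN = (0.64 − 0.13) / 0.64 = 0.51 / 0.64 ≈ 0.7969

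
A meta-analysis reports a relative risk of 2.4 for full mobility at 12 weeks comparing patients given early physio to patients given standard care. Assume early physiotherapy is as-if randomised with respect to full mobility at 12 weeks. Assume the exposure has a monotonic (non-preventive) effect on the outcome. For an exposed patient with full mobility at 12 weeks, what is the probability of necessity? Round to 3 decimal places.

PN ≈ 0.583

Under exogeneity and monotonicity, PN = (RR − 1) / RR = 1 − 1/RR.
PN = (2.4 − 1) / 2.4 = 1.4 / 2.4 ≈ 0.5833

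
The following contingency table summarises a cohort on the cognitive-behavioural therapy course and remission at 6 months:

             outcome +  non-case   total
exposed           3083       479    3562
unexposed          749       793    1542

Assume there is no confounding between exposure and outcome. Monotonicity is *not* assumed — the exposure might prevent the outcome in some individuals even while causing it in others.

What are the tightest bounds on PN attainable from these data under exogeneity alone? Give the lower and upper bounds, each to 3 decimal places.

0.439 ≤ PN ≤ 0.594

p₁ = P(outcome | exposed) = 3083/3562 = 0.86552
p₀ = P(outcome | unexposed) = 749/1542 = 0.48573
Under exogeneity alone the bounds on PN are max{0,(p₁−p₀)/p₁} ≤ PN ≤ min{1,(1−p₀)/p₁}.
  lower = (p₁ − p₀)/p₁ = 0.37979 / 0.86552 ≈ 0.4388
  upper = min{1, (1 − p₀)/p₁} = 0.51427 / 0.86552 ≈ 0.5942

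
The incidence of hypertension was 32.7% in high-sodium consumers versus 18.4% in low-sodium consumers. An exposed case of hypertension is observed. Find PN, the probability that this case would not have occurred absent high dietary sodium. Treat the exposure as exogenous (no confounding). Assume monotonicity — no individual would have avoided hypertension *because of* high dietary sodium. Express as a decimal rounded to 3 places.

p₁ = 0.327, p₀ = 0.184.
Under exogeneity and monotonicity, PN = (p₁ − p₀) / p₁.
PN = (0.327 − 0.184) / 0.327 = 0.143 / 0.327 ≈ 0.4373

PN ≈ 0.437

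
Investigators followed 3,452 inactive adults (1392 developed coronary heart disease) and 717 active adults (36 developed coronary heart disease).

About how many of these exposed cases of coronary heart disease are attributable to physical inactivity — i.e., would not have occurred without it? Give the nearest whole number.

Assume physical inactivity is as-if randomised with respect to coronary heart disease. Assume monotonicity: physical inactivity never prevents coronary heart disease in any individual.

about 1219 cases

p₁ = P(outcome | exposed) = 1392/3452 = 0.40324
p₀ = P(outcome | unexposed) = 36/717 = 0.050209
PN = (p₁ − p₀)/p₁ = (0.40324 − 0.050209) / 0.40324 ≈ 0.87549.
Attributable cases ≈ PN × (exposed cases) = 0.87549 × 1392 ≈ 1218.68.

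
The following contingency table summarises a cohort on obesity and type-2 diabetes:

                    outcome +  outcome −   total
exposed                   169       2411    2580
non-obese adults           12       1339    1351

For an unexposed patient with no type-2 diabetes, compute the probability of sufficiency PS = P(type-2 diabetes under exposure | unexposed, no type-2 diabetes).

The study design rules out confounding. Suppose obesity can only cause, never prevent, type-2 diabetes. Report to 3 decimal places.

p₁ = P(outcome | exposed) = 169/2580 = 0.065504
p₀ = P(outcome | unexposed) = 12/1351 = 0.0088823
Under exogeneity and monotonicity, PS = (p₁ − p₀) / (1 − p₀).
PS = (0.065504 − 0.0088823) / (1 − 0.0088823) = 0.056622 / 0.99112 ≈ 0.0571

PS ≈ 0.057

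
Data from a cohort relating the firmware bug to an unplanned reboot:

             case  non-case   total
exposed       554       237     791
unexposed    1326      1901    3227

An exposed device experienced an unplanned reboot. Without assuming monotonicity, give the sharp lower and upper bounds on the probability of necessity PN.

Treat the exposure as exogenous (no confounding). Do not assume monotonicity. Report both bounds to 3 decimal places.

0.413 ≤ PN ≤ 0.841

p₁ = P(outcome | exposed) = 554/791 = 0.70038
p₀ = P(outcome | unexposed) = 1326/3227 = 0.41091
Under exogeneity alone the bounds on PN are max{0,(p₁−p₀)/p₁} ≤ PN ≤ min{1,(1−p₀)/p₁}.
  lower = (p₁ − p₀)/p₁ = 0.28947 / 0.70038 ≈ 0.4133
  upper = min{1, (1 − p₀)/p₁} = 0.58909 / 0.70038 ≈ 0.8411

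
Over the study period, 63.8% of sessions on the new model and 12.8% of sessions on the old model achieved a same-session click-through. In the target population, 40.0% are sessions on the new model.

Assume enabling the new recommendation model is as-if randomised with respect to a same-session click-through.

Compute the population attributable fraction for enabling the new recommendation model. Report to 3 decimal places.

p₁ = 0.638, p₀ = 0.128.
Overall risk P(Y=1) = π·p₁ + (1−π)·p₀ = 0.4×0.638 + 0.6×0.128 = 0.332.
Under exogeneity, PAF = [P(Y=1) − p₀] / P(Y=1).
PAF = (0.332 − 0.128) / 0.332 ≈ 0.6145

PAF ≈ 0.614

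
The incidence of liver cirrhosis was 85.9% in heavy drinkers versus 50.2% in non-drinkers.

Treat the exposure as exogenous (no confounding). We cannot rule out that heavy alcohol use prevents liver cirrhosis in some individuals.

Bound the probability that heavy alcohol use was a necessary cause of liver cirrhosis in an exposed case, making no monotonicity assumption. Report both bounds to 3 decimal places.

p₁ = 0.859, p₀ = 0.502.
Under exogeneity alone the bounds on PN are max{0,(p₁−p₀)/p₁} ≤ PN ≤ min{1,(1−p₀)/p₁}.
  lower = (p₁ − p₀)/p₁ = 0.357 / 0.859 ≈ 0.4156
  upper = min{1, (1 − p₀)/p₁} = 0.498 / 0.859 ≈ 0.5797

0.416 ≤ PN ≤ 0.580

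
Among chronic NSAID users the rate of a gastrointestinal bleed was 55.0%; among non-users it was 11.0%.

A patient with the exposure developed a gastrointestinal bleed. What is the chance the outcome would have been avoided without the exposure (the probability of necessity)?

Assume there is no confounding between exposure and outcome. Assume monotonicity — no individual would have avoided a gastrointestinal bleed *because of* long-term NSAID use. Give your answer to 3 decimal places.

PN ≈ 0.800

p₁ = 0.55, p₀ = 0.11.
Under exogeneity and monotonicity, PN = (p₁ − p₀) / p₁.
PN = (0.55 − 0.11) / 0.55 = 0.44 / 0.55 ≈ 0.8000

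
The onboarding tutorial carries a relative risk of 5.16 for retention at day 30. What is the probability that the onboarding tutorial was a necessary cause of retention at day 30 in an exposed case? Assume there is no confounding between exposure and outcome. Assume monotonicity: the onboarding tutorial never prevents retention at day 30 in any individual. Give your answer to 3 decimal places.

Under exogeneity and monotonicity, PN = (RR − 1) / RR = 1 − 1/RR.
PN = (5.16 − 1) / 5.16 = 4.16 / 5.16 ≈ 0.8062

PN ≈ 0.806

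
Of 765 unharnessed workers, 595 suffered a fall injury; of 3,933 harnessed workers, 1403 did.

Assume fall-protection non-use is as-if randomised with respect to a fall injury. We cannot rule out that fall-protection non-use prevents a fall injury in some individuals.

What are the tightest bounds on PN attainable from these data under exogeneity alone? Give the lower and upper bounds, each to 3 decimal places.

0.541 ≤ PN ≤ 0.827

p₁ = P(outcome | exposed) = 595/765 = 0.77778
p₀ = P(outcome | unexposed) = 1403/3933 = 0.35673
Under exogeneity alone the bounds on PN are max{0,(p₁−p₀)/p₁} ≤ PN ≤ min{1,(1−p₀)/p₁}.
  lower = (p₁ − p₀)/p₁ = 0.42105 / 0.77778 ≈ 0.5414
  upper = min{1, (1 − p₀)/p₁} = 0.64327 / 0.77778 ≈ 0.8271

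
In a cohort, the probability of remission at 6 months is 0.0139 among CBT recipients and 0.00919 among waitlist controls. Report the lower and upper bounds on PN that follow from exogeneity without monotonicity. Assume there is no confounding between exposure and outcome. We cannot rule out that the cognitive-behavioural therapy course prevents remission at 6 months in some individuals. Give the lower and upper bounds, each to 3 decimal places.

Let p₁ = 0.0139, p₀ = 0.00919.
Under exogeneity alone the bounds on PN are max{0,(p₁−p₀)/p₁} ≤ PN ≤ min{1,(1−p₀)/p₁}.
  lower = (p₁ − p₀)/p₁ = 0.00471 / 0.0139 ≈ 0.3388
  upper = min{1, (1 − p₀)/p₁} = 0.99081 / 0.0139 ≈ 71.2813 → capped at 1

0.339 ≤ PN ≤ 1.000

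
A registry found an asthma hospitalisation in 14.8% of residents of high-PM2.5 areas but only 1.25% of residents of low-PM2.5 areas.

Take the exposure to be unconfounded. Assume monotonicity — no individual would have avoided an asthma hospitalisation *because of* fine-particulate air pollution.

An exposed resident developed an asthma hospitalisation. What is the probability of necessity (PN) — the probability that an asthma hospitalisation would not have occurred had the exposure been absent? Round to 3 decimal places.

p₁ = 0.148, p₀ = 0.0125.
Under exogeneity and monotonicity, PN = (p₁ − p₀) / p₁.
PN = (0.148 − 0.0125) / 0.148 = 0.1355 / 0.148 ≈ 0.9155

PN ≈ 0.916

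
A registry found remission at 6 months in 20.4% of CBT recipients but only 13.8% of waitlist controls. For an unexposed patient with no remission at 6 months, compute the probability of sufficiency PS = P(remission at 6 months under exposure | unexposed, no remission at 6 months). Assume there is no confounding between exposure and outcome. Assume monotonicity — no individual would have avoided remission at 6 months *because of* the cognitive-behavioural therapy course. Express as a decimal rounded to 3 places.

p₁ = 0.204, p₀ = 0.138.
Under exogeneity and monotonicity, PS = (p₁ − p₀) / (1 − p₀).
PS = (0.204 − 0.138) / (1 − 0.138) = 0.066 / 0.862 ≈ 0.0766

PS ≈ 0.077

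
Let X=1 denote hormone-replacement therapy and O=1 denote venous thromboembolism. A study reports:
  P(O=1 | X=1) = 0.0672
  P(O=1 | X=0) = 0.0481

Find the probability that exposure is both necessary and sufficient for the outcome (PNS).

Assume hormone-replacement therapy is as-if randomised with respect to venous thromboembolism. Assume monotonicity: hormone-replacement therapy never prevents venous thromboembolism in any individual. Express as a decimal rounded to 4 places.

Let p₁ = 0.0672, p₀ = 0.0481.
Under exogeneity and monotonicity, PNS = p₁ − p₀.
PNS = 0.0672 − 0.0481 = 0.0191

PNS ≈ 0.0191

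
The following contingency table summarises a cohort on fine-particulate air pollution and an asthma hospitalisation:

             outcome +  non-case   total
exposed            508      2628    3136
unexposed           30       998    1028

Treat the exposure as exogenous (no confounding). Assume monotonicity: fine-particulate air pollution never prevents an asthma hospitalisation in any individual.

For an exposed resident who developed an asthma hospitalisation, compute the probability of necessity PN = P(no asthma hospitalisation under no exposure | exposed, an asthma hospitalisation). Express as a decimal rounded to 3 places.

p₁ = P(outcome | exposed) = 508/3136 = 0.16199
p₀ = P(outcome | unexposed) = 30/1028 = 0.029183
Under exogeneity and monotonicity, PN = (p₁ − p₀) / p₁.
PN = (0.16199 − 0.029183) / 0.16199 = 0.13281 / 0.16199 ≈ 0.8198

PN ≈ 0.820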